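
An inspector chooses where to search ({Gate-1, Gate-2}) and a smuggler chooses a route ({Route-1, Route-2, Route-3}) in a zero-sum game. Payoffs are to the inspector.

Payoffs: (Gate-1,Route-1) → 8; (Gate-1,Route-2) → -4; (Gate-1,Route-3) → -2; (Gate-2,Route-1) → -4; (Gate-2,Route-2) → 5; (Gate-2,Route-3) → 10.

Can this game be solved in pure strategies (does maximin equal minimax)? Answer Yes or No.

No

Row minima: Gate-1 → -4, Gate-2 → -4; maximin = -4.
Column maxima: Route-1 → 8, Route-2 → 5, Route-3 → 10; minimax = 5.
-4 ≠ 5, so no pure-strategy equilibrium exists.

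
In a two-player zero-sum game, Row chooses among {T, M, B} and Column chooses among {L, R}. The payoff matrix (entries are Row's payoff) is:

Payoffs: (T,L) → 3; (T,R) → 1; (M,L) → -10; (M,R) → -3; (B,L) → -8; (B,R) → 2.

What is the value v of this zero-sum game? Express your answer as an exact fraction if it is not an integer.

7/6

Row minima: T → 1, M → -10, B → -8; maximin = 1.
Column maxima: L → 3, R → 2; minimax = 2.
1 ≠ 2, so there is no saddle point; optimal play is mixed.
M is strictly dominated by T, so Row never plays it.
On the remaining 2×2 (T, B vs L, R):
Let Row play T with probability p. Expected payoff against L: 3p + (-8)(1−p) = 11p − 8; against R: 1p + 2(1−p) = −p + 2.
Setting these equal: 11p − 8 = −p + 2 ⇒ 12p = 10 ⇒ p = 5/6, and the value is (11)·(5/6) − 8 = 7/6.
For Column: with q = P(L), equating T's and B's payoffs gives 2q + 1 = −10q + 2 ⇒ q = 1/12.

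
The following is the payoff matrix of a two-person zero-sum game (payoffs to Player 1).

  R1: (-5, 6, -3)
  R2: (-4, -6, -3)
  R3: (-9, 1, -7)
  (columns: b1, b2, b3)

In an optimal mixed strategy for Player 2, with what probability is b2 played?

Row minima: R1 → -5, R2 → -6, R3 → -9; maximin = -5.
Column maxima: b1 → -4, b2 → 6, b3 → -3; minimax = -4.
-5 ≠ -4, so there is no saddle point; optimal play is mixed.
R3 is strictly dominated by R1, so Player 1 never plays it.
b3 is strictly dominated by b1 (it gives Player 1 strictly more in every row), so Player 2 never plays it.
On the remaining 2×2 (R1, R2 vs b1, b2):
Let Player 1 play R1 with probability p. Expected payoff against b1: (-5)p + (-4)(1−p) = −p − 4; against b2: 6p + (-6)(1−p) = 12p − 6.
Setting these equal: −p − 4 = 12p − 6 ⇒ −13p = -2 ⇒ p = 2/13, and the value is (-1)·(2/13) − 4 = -54/13.
For Player 2: with q = P(b1), equating R1's and R2's payoffs gives −11q + 6 = 2q − 6 ⇒ q = 12/13.

1/13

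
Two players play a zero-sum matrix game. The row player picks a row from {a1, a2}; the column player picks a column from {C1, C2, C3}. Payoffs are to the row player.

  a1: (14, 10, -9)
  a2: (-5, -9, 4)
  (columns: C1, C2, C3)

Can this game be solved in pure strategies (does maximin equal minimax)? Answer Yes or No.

No

Row minima: a1 → -9, a2 → -9; maximin = -9.
Column maxima: C1 → 14, C2 → 10, C3 → 4; minimax = 4.
-9 ≠ 4, so no pure-strategy equilibrium exists.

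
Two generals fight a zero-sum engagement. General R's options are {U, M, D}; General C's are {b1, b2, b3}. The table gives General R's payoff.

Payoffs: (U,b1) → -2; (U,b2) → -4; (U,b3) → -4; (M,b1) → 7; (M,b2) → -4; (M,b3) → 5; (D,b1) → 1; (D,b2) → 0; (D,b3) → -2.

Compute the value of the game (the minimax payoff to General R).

-8/11

Row minima: U → -4, M → -4, D → -2; maximin = -2.
Column maxima: b1 → 7, b2 → 0, b3 → 5; minimax = 0.
-2 ≠ 0, so there is no saddle point; optimal play is mixed.
U is strictly dominated by D, so General R never plays it.
b1 is strictly dominated by b2 (it gives General R strictly more in every row), so General C never plays it.
On the remaining 2×2 (M, D vs b2, b3):
Let General R play M with probability p. Expected payoff against b2: (-4)p + 0(1−p) = −4p; against b3: 5p + (-2)(1−p) = 7p − 2.
Setting these equal: −4p = 7p − 2 ⇒ −11p = -2 ⇒ p = 2/11, and the value is (-4)·(2/11) = -8/11.
For General C: with q = P(b2), equating M's and D's payoffs gives −9q + 5 = 2q − 2 ⇒ q = 7/11.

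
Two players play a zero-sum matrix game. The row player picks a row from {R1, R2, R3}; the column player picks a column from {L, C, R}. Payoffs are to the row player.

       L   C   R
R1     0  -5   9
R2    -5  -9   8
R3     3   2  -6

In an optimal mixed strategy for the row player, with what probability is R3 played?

Row minima: R1 → -5, R2 → -9, R3 → -6; maximin = -5.
Column maxima: L → 3, C → 2, R → 9; minimax = 2.
-5 ≠ 2, so there is no saddle point; optimal play is mixed.
R2 is strictly dominated by R1, so the row player never plays it.
L is strictly dominated by C (it gives the row player strictly more in every row), so the column player never plays it.
On the remaining 2×2 (R1, R3 vs C, R):
Let the row player play R1 with probability p. Expected payoff against C: (-5)p + 2(1−p) = −7p + 2; against R: 9p + (-6)(1−p) = 15p − 6.
Setting these equal: −7p + 2 = 15p − 6 ⇒ −22p = -8 ⇒ p = 4/11, and the value is (-7)·(4/11) + 2 = -6/11.
For the column player: with q = P(C), equating R1's and R3's payoffs gives −14q + 9 = 8q − 6 ⇒ q = 15/22.

7/11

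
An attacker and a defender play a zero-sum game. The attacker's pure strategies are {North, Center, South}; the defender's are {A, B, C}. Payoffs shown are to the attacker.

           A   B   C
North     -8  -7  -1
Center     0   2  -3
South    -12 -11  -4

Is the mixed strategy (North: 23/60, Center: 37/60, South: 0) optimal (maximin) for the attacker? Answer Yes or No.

Against A this mix gives (23/60)·(-8) + (37/60)·0 = -46/15.
Against B this mix gives (23/60)·(-7) + (37/60)·2 = -29/20.
Against C this mix gives (23/60)·(-1) + (37/60)·(-3) = -67/30.
The defender will play A, holding the attacker to -46/15. Shifting weight toward the row that does better against A would raise this floor (the equalizing mix achieves -12/5 against both A and C), so the proposed strategy is not optimal.

No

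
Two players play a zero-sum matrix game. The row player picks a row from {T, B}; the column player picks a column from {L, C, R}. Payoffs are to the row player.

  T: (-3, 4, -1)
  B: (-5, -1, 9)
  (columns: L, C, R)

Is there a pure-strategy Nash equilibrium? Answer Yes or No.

Yes

Row minima: T → -3, B → -5; maximin = -3.
Column maxima: L → -3, C → 4, R → 9; minimax = -3.
maximin = minimax = -3, so a saddle point exists.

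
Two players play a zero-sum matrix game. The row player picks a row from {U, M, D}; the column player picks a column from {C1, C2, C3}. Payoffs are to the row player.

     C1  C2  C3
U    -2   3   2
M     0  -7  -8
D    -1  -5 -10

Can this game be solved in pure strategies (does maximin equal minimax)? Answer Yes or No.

Row minima: U → -2, M → -8, D → -10; maximin = -2.
Column maxima: C1 → 0, C2 → 3, C3 → 2; minimax = 0.
-2 ≠ 0, so no pure-strategy equilibrium exists.

No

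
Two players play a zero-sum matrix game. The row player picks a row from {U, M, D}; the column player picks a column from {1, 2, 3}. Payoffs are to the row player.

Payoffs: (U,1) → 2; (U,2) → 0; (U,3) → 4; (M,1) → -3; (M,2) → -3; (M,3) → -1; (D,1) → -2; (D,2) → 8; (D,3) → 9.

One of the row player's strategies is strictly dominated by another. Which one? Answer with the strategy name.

U gives a strictly higher payoff than M against every column: 2 > -3, 0 > -3, 4 > -1.
So M is strictly dominated and the row player never plays it.

M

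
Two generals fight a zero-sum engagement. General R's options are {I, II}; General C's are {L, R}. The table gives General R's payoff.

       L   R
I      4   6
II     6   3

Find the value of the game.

Row minima: I → 4, II → 3; maximin = 4.
Column maxima: L → 6, R → 6; minimax = 6.
4 ≠ 6, so there is no saddle point; optimal play is mixed.
Let General R play I with probability p. Expected payoff against L: 4p + 6(1−p) = −2p + 6; against R: 6p + 3(1−p) = 3p + 3.
Setting these equal: −2p + 6 = 3p + 3 ⇒ −5p = -3 ⇒ p = 3/5, and the value is (-2)·(3/5) + 6 = 24/5.
For General C: with q = P(L), equating I's and II's payoffs gives −2q + 6 = 3q + 3 ⇒ q = 3/5.

24/5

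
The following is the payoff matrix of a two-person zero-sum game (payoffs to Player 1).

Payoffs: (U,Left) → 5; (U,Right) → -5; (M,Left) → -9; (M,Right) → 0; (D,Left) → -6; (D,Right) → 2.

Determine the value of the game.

-10/9

Row minima: U → -5, M → -9, D → -6; maximin = -5.
Column maxima: Left → 5, Right → 2; minimax = 2.
-5 ≠ 2, so there is no saddle point; optimal play is mixed.
M is strictly dominated by D, so Player 1 never plays it.
On the remaining 2×2 (U, D vs Left, Right):
Let Player 1 play U with probability p. Expected payoff against Left: 5p + (-6)(1−p) = 11p − 6; against Right: (-5)p + 2(1−p) = −7p + 2.
Setting these equal: 11p − 6 = −7p + 2 ⇒ 18p = 8 ⇒ p = 4/9, and the value is (11)·(4/9) − 6 = -10/9.
For Player 2: with q = P(Left), equating U's and D's payoffs gives 10q − 5 = −8q + 2 ⇒ q = 7/18.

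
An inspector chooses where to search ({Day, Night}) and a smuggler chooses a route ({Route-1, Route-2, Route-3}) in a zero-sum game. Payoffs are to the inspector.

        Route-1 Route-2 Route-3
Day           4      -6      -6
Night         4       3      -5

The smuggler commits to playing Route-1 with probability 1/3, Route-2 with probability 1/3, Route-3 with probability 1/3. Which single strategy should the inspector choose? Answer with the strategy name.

Night

Expected payoff of Day: (1/3)·4 + (1/3)·(-6) + (1/3)·(-6) = -8/3.
Expected payoff of Night: (1/3)·4 + (1/3)·3 + (1/3)·(-5) = 2/3.
The largest is 2/3, so the inspector's best response is Night.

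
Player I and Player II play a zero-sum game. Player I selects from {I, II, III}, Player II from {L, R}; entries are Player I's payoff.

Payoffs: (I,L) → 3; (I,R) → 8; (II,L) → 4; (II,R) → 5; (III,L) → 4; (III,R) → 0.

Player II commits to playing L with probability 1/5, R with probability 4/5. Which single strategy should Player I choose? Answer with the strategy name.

I

Expected payoff of I: (1/5)·3 + (4/5)·8 = 7.
Expected payoff of II: (1/5)·4 + (4/5)·5 = 24/5.
Expected payoff of III: (1/5)·4 + (4/5)·0 = 4/5.
The largest is 7, so Player I's best response is I.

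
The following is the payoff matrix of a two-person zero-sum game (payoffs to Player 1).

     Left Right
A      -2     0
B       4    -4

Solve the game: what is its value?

Row minima: A → -2, B → -4; maximin = -2.
Column maxima: Left → 4, Right → 0; minimax = 0.
-2 ≠ 0, so there is no saddle point; optimal play is mixed.
Let Player 1 play A with probability p. Expected payoff against Left: (-2)p + 4(1−p) = −6p + 4; against Right: 0p + (-4)(1−p) = 4p − 4.
Setting these equal: −6p + 4 = 4p − 4 ⇒ −10p = -8 ⇒ p = 4/5, and the value is (-6)·(4/5) + 4 = -4/5.
For Player 2: with q = P(Left), equating A's and B's payoffs gives −2q = 8q − 4 ⇒ q = 2/5.

-4/5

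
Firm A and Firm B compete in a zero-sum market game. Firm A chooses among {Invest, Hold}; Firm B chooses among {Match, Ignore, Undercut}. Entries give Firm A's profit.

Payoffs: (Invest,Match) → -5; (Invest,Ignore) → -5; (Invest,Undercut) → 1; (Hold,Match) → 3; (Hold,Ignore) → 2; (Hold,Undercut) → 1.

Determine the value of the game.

1

Row minima: Invest → -5, Hold → 1; maximin = 1.
Column maxima: Match → 3, Ignore → 2, Undercut → 1; minimax = 1.
Since maximin = minimax = 1, there is a saddle point and the value is 1.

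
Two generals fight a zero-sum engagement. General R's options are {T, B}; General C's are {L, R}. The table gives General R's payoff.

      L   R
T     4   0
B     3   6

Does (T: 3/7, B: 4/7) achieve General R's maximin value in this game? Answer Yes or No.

Against L this mix gives (3/7)·4 + (4/7)·3 = 24/7.
Against R this mix gives (3/7)·0 + (4/7)·6 = 24/7.
All of General C's active replies (L, R) yield 24/7, and no column does worse for General R. The mix makes General C indifferent and guarantees 24/7, so it is optimal.

Yes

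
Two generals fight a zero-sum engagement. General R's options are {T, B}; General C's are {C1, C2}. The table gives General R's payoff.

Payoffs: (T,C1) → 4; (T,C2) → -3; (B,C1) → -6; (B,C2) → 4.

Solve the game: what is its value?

-2/17

Row minima: T → -3, B → -6; maximin = -3.
Column maxima: C1 → 4, C2 → 4; minimax = 4.
-3 ≠ 4, so there is no saddle point; optimal play is mixed.
Let General R play T with probability p. Expected payoff against C1: 4p + (-6)(1−p) = 10p − 6; against C2: (-3)p + 4(1−p) = −7p + 4.
Setting these equal: 10p − 6 = −7p + 4 ⇒ 17p = 10 ⇒ p = 10/17, and the value is (10)·(10/17) − 6 = -2/17.
For General C: with q = P(C1), equating T's and B's payoffs gives 7q − 3 = −10q + 4 ⇒ q = 7/17.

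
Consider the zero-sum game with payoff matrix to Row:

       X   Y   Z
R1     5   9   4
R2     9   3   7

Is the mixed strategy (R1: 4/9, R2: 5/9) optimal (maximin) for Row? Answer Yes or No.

Yes

Against X this mix gives (4/9)·5 + (5/9)·9 = 65/9.
Against Y this mix gives (4/9)·9 + (5/9)·3 = 17/3.
Against Z this mix gives (4/9)·4 + (5/9)·7 = 17/3.
All of Column's active replies (Y, Z) yield 17/3, and no column does worse for Row. The mix makes Column indifferent and guarantees 17/3, so it is optimal.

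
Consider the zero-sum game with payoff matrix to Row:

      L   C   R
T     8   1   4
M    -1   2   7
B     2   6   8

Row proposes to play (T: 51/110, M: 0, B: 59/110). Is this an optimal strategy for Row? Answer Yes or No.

No

Against L this mix gives (51/110)·8 + (59/110)·2 = 263/55.
Against C this mix gives (51/110)·1 + (59/110)·6 = 81/22.
Against R this mix gives (51/110)·4 + (59/110)·8 = 338/55.
Column will play C, holding Row to 81/22. Shifting weight toward the row that does better against C would raise this floor (the equalizing mix achieves 46/11 against both C and L), so the proposed strategy is not optimal.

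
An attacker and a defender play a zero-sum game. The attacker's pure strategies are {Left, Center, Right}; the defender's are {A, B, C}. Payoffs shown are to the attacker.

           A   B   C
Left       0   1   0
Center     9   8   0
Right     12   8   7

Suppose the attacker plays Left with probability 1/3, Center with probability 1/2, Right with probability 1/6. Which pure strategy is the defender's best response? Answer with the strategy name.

C

If the defender plays A, the attacker's expected payoff is (1/3)·0 + (1/2)·9 + (1/6)·12 = 13/2.
If the defender plays B, the attacker's expected payoff is (1/3)·1 + (1/2)·8 + (1/6)·8 = 17/3.
If the defender plays C, the attacker's expected payoff is (1/3)·0 + (1/2)·0 + (1/6)·7 = 7/6.
The defender minimizes the attacker's payoff; the smallest is 7/6, so the best response is C.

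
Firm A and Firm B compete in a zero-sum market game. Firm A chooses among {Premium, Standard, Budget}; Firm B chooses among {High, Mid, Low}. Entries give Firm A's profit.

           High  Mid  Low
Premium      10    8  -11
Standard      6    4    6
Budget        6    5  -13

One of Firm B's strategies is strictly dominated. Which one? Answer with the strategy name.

High

Mid holds Firm A's payoff strictly below High in every row: 8 < 10, 4 < 6, 5 < 6.
So High is strictly dominated for Firm B.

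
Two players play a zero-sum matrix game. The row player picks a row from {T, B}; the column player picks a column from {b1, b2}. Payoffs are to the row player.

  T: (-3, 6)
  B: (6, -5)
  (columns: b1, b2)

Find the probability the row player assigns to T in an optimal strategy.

11/20

Row minima: T → -3, B → -5; maximin = -3.
Column maxima: b1 → 6, b2 → 6; minimax = 6.
-3 ≠ 6, so there is no saddle point; optimal play is mixed.
Let the row player play T with probability p. Expected payoff against b1: (-3)p + 6(1−p) = −9p + 6; against b2: 6p + (-5)(1−p) = 11p − 5.
Setting these equal: −9p + 6 = 11p − 5 ⇒ −20p = -11 ⇒ p = 11/20, and the value is (-9)·(11/20) + 6 = 21/20.
For the column player: with q = P(b1), equating T's and B's payoffs gives −9q + 6 = 11q − 5 ⇒ q = 11/20.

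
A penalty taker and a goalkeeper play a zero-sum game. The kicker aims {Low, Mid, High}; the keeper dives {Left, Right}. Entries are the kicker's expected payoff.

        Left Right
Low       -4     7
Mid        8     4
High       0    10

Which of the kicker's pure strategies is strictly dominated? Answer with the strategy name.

High gives a strictly higher payoff than Low against every column: 0 > -4, 10 > 7.
So Low is strictly dominated and the kicker never plays it.

Low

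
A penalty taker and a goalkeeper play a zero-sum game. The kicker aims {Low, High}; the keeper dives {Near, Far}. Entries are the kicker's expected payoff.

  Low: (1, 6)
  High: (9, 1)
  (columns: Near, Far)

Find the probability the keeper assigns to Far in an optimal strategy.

8/13

Row minima: Low → 1, High → 1; maximin = 1.
Column maxima: Near → 9, Far → 6; minimax = 6.
1 ≠ 6, so there is no saddle point; optimal play is mixed.
Let the kicker play Low with probability p. Expected payoff against Near: 1p + 9(1−p) = −8p + 9; against Far: 6p + 1(1−p) = 5p + 1.
Setting these equal: −8p + 9 = 5p + 1 ⇒ −13p = -8 ⇒ p = 8/13, and the value is (-8)·(8/13) + 9 = 53/13.
For the keeper: with q = P(Near), equating Low's and High's payoffs gives −5q + 6 = 8q + 1 ⇒ q = 5/13.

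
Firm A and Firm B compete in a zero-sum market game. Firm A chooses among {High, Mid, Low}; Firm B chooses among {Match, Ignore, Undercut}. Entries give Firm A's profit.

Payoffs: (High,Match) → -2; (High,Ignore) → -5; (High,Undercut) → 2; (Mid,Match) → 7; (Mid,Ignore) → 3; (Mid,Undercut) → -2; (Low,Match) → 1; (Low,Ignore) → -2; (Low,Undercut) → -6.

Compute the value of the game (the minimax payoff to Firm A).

-1/3

Row minima: High → -5, Mid → -2, Low → -6; maximin = -2.
Column maxima: Match → 7, Ignore → 3, Undercut → 2; minimax = 2.
-2 ≠ 2, so there is no saddle point; optimal play is mixed.
Low is strictly dominated by Mid, so Firm A never plays it.
Match is strictly dominated by Ignore (it gives Firm A strictly more in every row), so Firm B never plays it.
On the remaining 2×2 (High, Mid vs Ignore, Undercut):
Let Firm A play High with probability p. Expected payoff against Ignore: (-5)p + 3(1−p) = −8p + 3; against Undercut: 2p + (-2)(1−p) = 4p − 2.
Setting these equal: −8p + 3 = 4p − 2 ⇒ −12p = -5 ⇒ p = 5/12, and the value is (-8)·(5/12) + 3 = -1/3.
For Firm B: with q = P(Ignore), equating High's and Mid's payoffs gives −7q + 2 = 5q − 2 ⇒ q = 1/3.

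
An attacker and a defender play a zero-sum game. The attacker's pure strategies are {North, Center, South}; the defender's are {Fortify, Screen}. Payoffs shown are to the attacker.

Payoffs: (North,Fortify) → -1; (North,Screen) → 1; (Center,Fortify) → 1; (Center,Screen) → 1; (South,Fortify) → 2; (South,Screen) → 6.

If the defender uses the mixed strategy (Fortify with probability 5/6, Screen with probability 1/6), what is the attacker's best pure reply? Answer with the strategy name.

South

Expected payoff of North: (5/6)·(-1) + (1/6)·1 = -2/3.
Expected payoff of Center: (5/6)·1 + (1/6)·1 = 1.
Expected payoff of South: (5/6)·2 + (1/6)·6 = 8/3.
The largest is 8/3, so the attacker's best response is South.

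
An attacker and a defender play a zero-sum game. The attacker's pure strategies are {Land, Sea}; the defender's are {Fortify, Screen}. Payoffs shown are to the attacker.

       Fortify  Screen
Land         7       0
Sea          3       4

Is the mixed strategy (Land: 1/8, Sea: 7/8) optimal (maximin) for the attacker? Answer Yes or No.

Yes

Against Fortify this mix gives (1/8)·7 + (7/8)·3 = 7/2.
Against Screen this mix gives (1/8)·0 + (7/8)·4 = 7/2.
All of the defender's active replies (Fortify, Screen) yield 7/2, and no column does worse for the attacker. The mix makes the defender indifferent and guarantees 7/2, so it is optimal.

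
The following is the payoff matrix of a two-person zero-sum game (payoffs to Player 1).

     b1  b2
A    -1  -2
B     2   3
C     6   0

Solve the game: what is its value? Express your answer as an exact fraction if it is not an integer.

Row minima: A → -2, B → 2, C → 0; maximin = 2.
Column maxima: b1 → 6, b2 → 3; minimax = 3.
2 ≠ 3, so there is no saddle point; optimal play is mixed.
A is strictly dominated by B, so Player 1 never plays it.
On the remaining 2×2 (B, C vs b1, b2):
Let Player 1 play B with probability p. Expected payoff against b1: 2p + 6(1−p) = −4p + 6; against b2: 3p + 0(1−p) = 3p.
Setting these equal: −4p + 6 = 3p ⇒ −7p = -6 ⇒ p = 6/7, and the value is (-4)·(6/7) + 6 = 18/7.
For Player 2: with q = P(b1), equating B's and C's payoffs gives −q + 3 = 6q ⇒ q = 3/7.

18/7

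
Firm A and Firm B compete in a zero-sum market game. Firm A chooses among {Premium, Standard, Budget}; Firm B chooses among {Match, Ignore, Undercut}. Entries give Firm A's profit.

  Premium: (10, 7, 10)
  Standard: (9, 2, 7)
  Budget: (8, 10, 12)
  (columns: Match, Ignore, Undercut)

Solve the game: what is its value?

44/5

Row minima: Premium → 7, Standard → 2, Budget → 8; maximin = 8.
Column maxima: Match → 10, Ignore → 10, Undercut → 12; minimax = 10.
8 ≠ 10, so there is no saddle point; optimal play is mixed.
Standard is strictly dominated by Premium, so Firm A never plays it.
Undercut is strictly dominated by Ignore (it gives Firm A strictly more in every row), so Firm B never plays it.
On the remaining 2×2 (Premium, Budget vs Match, Ignore):
Let Firm A play Premium with probability p. Expected payoff against Match: 10p + 8(1−p) = 2p + 8; against Ignore: 7p + 10(1−p) = −3p + 10.
Setting these equal: 2p + 8 = −3p + 10 ⇒ 5p = 2 ⇒ p = 2/5, and the value is (2)·(2/5) + 8 = 44/5.
For Firm B: with q = P(Match), equating Premium's and Budget's payoffs gives 3q + 7 = −2q + 10 ⇒ q = 3/5.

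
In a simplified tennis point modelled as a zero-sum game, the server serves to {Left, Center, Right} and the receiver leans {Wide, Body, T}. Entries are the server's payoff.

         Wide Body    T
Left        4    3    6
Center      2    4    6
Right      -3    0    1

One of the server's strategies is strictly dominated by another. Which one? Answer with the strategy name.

Left gives a strictly higher payoff than Right against every column: 4 > -3, 3 > 0, 6 > 1.
So Right is strictly dominated and the server never plays it.

Right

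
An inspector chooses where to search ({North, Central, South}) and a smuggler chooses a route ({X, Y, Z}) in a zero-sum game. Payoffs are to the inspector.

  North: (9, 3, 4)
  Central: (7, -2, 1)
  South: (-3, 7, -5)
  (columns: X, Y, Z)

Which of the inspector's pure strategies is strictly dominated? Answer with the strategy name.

Central

North gives a strictly higher payoff than Central against every column: 9 > 7, 3 > -2, 4 > 1.
So Central is strictly dominated and the inspector never plays it.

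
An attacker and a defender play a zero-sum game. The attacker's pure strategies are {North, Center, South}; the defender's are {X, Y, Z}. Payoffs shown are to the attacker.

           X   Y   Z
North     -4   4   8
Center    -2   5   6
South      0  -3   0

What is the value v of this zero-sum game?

-3/5

Row minima: North → -4, Center → -2, South → -3; maximin = -2.
Column maxima: X → 0, Y → 5, Z → 8; minimax = 0.
-2 ≠ 0, so there is no saddle point; optimal play is mixed.
Z is strictly dominated by Y (it gives the attacker strictly more in every row), so the defender never plays it.
With Z eliminated, North is strictly dominated by Center (Center gives the attacker strictly more in every remaining column), so the attacker never plays it.
On the remaining 2×2 (Center, South vs X, Y):
Let the attacker play Center with probability p. Expected payoff against X: (-2)p + 0(1−p) = −2p; against Y: 5p + (-3)(1−p) = 8p − 3.
Setting these equal: −2p = 8p − 3 ⇒ −10p = -3 ⇒ p = 3/10, and the value is (-2)·(3/10) = -3/5.
For the defender: with q = P(X), equating Center's and South's payoffs gives −7q + 5 = 3q − 3 ⇒ q = 4/5.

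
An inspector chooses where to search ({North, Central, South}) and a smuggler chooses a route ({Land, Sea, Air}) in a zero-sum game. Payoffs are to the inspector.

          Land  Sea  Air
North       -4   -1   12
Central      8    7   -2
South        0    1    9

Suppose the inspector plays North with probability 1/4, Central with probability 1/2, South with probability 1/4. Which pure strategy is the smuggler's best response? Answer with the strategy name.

Land

If the smuggler plays Land, the inspector's expected payoff is (1/4)·(-4) + (1/2)·8 + (1/4)·0 = 3.
If the smuggler plays Sea, the inspector's expected payoff is (1/4)·(-1) + (1/2)·7 + (1/4)·1 = 7/2.
If the smuggler plays Air, the inspector's expected payoff is (1/4)·12 + (1/2)·(-2) + (1/4)·9 = 17/4.
The smuggler minimizes the inspector's payoff; the smallest is 3, so the best response is Land.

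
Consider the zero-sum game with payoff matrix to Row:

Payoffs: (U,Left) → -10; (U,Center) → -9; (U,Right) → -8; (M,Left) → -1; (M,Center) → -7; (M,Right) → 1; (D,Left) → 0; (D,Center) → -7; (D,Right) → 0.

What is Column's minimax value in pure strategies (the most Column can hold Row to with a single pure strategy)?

Column maxima: Left → 0, Center → -7, Right → 1.
The smallest of these is -7.

-7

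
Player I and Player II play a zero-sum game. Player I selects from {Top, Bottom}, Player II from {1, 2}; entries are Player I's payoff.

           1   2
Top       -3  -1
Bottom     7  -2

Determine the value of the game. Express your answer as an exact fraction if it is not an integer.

-13/11

Row minima: Top → -3, Bottom → -2; maximin = -2.
Column maxima: 1 → 7, 2 → -1; minimax = -1.
-2 ≠ -1, so there is no saddle point; optimal play is mixed.
Let Player I play Top with probability p. Expected payoff against 1: (-3)p + 7(1−p) = −10p + 7; against 2: (-1)p + (-2)(1−p) = p − 2.
Setting these equal: −10p + 7 = p − 2 ⇒ −11p = -9 ⇒ p = 9/11, and the value is (-10)·(9/11) + 7 = -13/11.
For Player II: with q = P(1), equating Top's and Bottom's payoffs gives −2q − 1 = 9q − 2 ⇒ q = 1/11.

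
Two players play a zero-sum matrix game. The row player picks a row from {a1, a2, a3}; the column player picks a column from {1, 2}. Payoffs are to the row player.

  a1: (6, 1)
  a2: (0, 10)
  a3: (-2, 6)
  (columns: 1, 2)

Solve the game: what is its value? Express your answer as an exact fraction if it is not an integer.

Row minima: a1 → 1, a2 → 0, a3 → -2; maximin = 1.
Column maxima: 1 → 6, 2 → 10; minimax = 6.
1 ≠ 6, so there is no saddle point; optimal play is mixed.
a3 is strictly dominated by a2, so the row player never plays it.
On the remaining 2×2 (a1, a2 vs 1, 2):
Let the row player play a1 with probability p. Expected payoff against 1: 6p + 0(1−p) = 6p; against 2: 1p + 10(1−p) = −9p + 10.
Setting these equal: 6p = −9p + 10 ⇒ 15p = 10 ⇒ p = 2/3, and the value is (6)·(2/3) = 4.
For the column player: with q = P(1), equating a1's and a2's payoffs gives 5q + 1 = −10q + 10 ⇒ q = 3/5.

4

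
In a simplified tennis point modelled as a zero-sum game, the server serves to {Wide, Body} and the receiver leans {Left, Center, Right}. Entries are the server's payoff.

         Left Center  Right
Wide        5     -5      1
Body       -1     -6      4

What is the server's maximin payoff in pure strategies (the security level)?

-5

Row minima: Wide → -5, Body → -6.
The best of these is -5.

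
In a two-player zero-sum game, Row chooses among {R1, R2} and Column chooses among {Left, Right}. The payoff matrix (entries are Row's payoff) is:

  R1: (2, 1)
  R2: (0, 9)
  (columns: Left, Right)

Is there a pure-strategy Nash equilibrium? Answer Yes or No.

No

Row minima: R1 → 1, R2 → 0; maximin = 1.
Column maxima: Left → 2, Right → 9; minimax = 2.
1 ≠ 2, so no pure-strategy equilibrium exists.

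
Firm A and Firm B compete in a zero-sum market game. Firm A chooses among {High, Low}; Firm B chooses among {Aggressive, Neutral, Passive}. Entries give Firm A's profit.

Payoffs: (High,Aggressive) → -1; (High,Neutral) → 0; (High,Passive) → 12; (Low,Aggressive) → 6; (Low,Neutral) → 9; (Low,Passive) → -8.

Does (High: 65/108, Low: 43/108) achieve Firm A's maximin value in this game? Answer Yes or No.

Against Aggressive this mix gives (65/108)·(-1) + (43/108)·6 = 193/108.
Against Neutral this mix gives (65/108)·0 + (43/108)·9 = 43/12.
Against Passive this mix gives (65/108)·12 + (43/108)·(-8) = 109/27.
Firm B will play Aggressive, holding Firm A to 193/108. Shifting weight toward the row that does better against Aggressive would raise this floor (the equalizing mix achieves 64/27 against both Aggressive and Passive), so the proposed strategy is not optimal.

No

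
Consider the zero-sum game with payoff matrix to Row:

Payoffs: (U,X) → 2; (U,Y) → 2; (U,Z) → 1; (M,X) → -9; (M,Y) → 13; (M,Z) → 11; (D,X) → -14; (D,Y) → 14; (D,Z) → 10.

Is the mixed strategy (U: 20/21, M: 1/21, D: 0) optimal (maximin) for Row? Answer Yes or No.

Against X this mix gives (20/21)·2 + (1/21)·(-9) = 31/21.
Against Y this mix gives (20/21)·2 + (1/21)·13 = 53/21.
Against Z this mix gives (20/21)·1 + (1/21)·11 = 31/21.
All of Column's active replies (X, Z) yield 31/21, and no column does worse for Row. The mix makes Column indifferent and guarantees 31/21, so it is optimal.

Yes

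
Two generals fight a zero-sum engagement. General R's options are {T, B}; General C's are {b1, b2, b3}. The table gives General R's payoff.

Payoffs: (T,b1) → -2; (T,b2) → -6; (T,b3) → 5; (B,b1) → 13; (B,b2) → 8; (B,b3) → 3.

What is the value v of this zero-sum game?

29/8

Row minima: T → -6, B → 3; maximin = 3.
Column maxima: b1 → 13, b2 → 8, b3 → 5; minimax = 5.
3 ≠ 5, so there is no saddle point; optimal play is mixed.
b1 is strictly dominated by b2 (it gives General R strictly more in every row), so General C never plays it.
On the remaining 2×2 (T, B vs b2, b3):
Let General R play T with probability p. Expected payoff against b2: (-6)p + 8(1−p) = −14p + 8; against b3: 5p + 3(1−p) = 2p + 3.
Setting these equal: −14p + 8 = 2p + 3 ⇒ −16p = -5 ⇒ p = 5/16, and the value is (-14)·(5/16) + 8 = 29/8.
For General C: with q = P(b2), equating T's and B's payoffs gives −11q + 5 = 5q + 3 ⇒ q = 1/8.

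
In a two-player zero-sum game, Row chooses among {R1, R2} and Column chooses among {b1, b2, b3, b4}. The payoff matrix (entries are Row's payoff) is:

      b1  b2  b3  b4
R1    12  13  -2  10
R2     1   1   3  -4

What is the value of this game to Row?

22/19

Row minima: R1 → -2, R2 → -4; maximin = -2.
Column maxima: b1 → 12, b2 → 13, b3 → 3, b4 → 10; minimax = 3.
-2 ≠ 3, so there is no saddle point; optimal play is mixed.
b1 is strictly dominated by b4 (it gives Row strictly more in every row), so Column never plays it.
b2 is strictly dominated by b4 (it gives Row strictly more in every row), so Column never plays it.
On the remaining 2×2 (R1, R2 vs b3, b4):
Let Row play R1 with probability p. Expected payoff against b3: (-2)p + 3(1−p) = −5p + 3; against b4: 10p + (-4)(1−p) = 14p − 4.
Setting these equal: −5p + 3 = 14p − 4 ⇒ −19p = -7 ⇒ p = 7/19, and the value is (-5)·(7/19) + 3 = 22/19.
For Column: with q = P(b3), equating R1's and R2's payoffs gives −12q + 10 = 7q − 4 ⇒ q = 14/19.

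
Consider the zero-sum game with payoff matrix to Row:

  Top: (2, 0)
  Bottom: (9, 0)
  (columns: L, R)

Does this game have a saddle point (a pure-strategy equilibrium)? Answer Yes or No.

Yes

Row minima: Top → 0, Bottom → 0; maximin = 0.
Column maxima: L → 9, R → 0; minimax = 0.
maximin = minimax = 0, so a saddle point exists.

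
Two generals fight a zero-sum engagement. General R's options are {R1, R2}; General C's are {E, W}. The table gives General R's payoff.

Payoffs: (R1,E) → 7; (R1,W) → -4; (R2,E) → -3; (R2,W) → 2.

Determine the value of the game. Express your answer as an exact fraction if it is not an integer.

1/8

Row minima: R1 → -4, R2 → -3; maximin = -3.
Column maxima: E → 7, W → 2; minimax = 2.
-3 ≠ 2, so there is no saddle point; optimal play is mixed.
Let General R play R1 with probability p. Expected payoff against E: 7p + (-3)(1−p) = 10p − 3; against W: (-4)p + 2(1−p) = −6p + 2.
Setting these equal: 10p − 3 = −6p + 2 ⇒ 16p = 5 ⇒ p = 5/16, and the value is (10)·(5/16) − 3 = 1/8.
For General C: with q = P(E), equating R1's and R2's payoffs gives 11q − 4 = −5q + 2 ⇒ q = 3/8.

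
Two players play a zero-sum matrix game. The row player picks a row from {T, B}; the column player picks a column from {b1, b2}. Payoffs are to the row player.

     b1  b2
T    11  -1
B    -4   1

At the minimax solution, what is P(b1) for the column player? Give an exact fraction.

2/17

Row minima: T → -1, B → -4; maximin = -1.
Column maxima: b1 → 11, b2 → 1; minimax = 1.
-1 ≠ 1, so there is no saddle point; optimal play is mixed.
Let the row player play T with probability p. Expected payoff against b1: 11p + (-4)(1−p) = 15p − 4; against b2: (-1)p + 1(1−p) = −2p + 1.
Setting these equal: 15p − 4 = −2p + 1 ⇒ 17p = 5 ⇒ p = 5/17, and the value is (15)·(5/17) − 4 = 7/17.
For the column player: with q = P(b1), equating T's and B's payoffs gives 12q − 1 = −5q + 1 ⇒ q = 2/17.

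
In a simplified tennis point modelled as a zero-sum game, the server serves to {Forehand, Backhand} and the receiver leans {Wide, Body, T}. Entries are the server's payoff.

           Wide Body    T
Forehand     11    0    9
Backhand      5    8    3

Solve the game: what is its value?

36/7

Row minima: Forehand → 0, Backhand → 3; maximin = 3.
Column maxima: Wide → 11, Body → 8, T → 9; minimax = 8.
3 ≠ 8, so there is no saddle point; optimal play is mixed.
Wide is strictly dominated by T (it gives the server strictly more in every row), so the receiver never plays it.
On the remaining 2×2 (Forehand, Backhand vs Body, T):
Let the server play Forehand with probability p. Expected payoff against Body: 0p + 8(1−p) = −8p + 8; against T: 9p + 3(1−p) = 6p + 3.
Setting these equal: −8p + 8 = 6p + 3 ⇒ −14p = -5 ⇒ p = 5/14, and the value is (-8)·(5/14) + 8 = 36/7.
For the receiver: with q = P(Body), equating Forehand's and Backhand's payoffs gives −9q + 9 = 5q + 3 ⇒ q = 3/7.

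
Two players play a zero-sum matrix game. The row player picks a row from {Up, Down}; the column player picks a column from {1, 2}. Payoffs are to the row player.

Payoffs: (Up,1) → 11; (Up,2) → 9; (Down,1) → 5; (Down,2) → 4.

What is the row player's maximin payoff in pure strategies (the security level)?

9

Row minima: Up → 9, Down → 4.
The best of these is 9.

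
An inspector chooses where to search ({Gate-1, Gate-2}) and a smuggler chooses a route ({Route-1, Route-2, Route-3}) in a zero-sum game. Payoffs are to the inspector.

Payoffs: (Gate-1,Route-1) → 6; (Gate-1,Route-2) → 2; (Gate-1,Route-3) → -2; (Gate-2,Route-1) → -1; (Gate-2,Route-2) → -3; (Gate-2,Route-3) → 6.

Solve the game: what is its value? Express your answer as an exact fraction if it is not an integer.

6/13

Row minima: Gate-1 → -2, Gate-2 → -3; maximin = -2.
Column maxima: Route-1 → 6, Route-2 → 2, Route-3 → 6; minimax = 2.
-2 ≠ 2, so there is no saddle point; optimal play is mixed.
Route-1 is strictly dominated by Route-2 (it gives the inspector strictly more in every row), so the smuggler never plays it.
On the remaining 2×2 (Gate-1, Gate-2 vs Route-2, Route-3):
Let the inspector play Gate-1 with probability p. Expected payoff against Route-2: 2p + (-3)(1−p) = 5p − 3; against Route-3: (-2)p + 6(1−p) = −8p + 6.
Setting these equal: 5p − 3 = −8p + 6 ⇒ 13p = 9 ⇒ p = 9/13, and the value is (5)·(9/13) − 3 = 6/13.
For the smuggler: with q = P(Route-2), equating Gate-1's and Gate-2's payoffs gives 4q − 2 = −9q + 6 ⇒ q = 8/13.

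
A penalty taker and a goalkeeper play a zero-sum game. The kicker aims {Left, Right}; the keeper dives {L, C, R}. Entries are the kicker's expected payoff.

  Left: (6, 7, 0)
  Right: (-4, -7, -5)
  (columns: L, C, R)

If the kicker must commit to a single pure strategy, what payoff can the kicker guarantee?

0

Row minima: Left → 0, Right → -7.
The best of these is 0.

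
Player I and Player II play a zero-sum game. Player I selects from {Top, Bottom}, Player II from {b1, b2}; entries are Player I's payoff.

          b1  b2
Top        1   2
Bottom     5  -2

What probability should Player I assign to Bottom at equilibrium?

Row minima: Top → 1, Bottom → -2; maximin = 1.
Column maxima: b1 → 5, b2 → 2; minimax = 2.
1 ≠ 2, so there is no saddle point; optimal play is mixed.
Let Player I play Top with probability p. Expected payoff against b1: 1p + 5(1−p) = −4p + 5; against b2: 2p + (-2)(1−p) = 4p − 2.
Setting these equal: −4p + 5 = 4p − 2 ⇒ −8p = -7 ⇒ p = 7/8, and the value is (-4)·(7/8) + 5 = 3/2.
For Player II: with q = P(b1), equating Top's and Bottom's payoffs gives −q + 2 = 7q − 2 ⇒ q = 1/2.

1/8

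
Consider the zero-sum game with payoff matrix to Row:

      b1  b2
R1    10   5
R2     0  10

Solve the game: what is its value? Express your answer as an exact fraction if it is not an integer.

20/3

Row minima: R1 → 5, R2 → 0; maximin = 5.
Column maxima: b1 → 10, b2 → 10; minimax = 10.
5 ≠ 10, so there is no saddle point; optimal play is mixed.
Let Row play R1 with probability p. Expected payoff against b1: 10p + 0(1−p) = 10p; against b2: 5p + 10(1−p) = −5p + 10.
Setting these equal: 10p = −5p + 10 ⇒ 15p = 10 ⇒ p = 2/3, and the value is (10)·(2/3) = 20/3.
For Column: with q = P(b1), equating R1's and R2's payoffs gives 5q + 5 = −10q + 10 ⇒ q = 1/3.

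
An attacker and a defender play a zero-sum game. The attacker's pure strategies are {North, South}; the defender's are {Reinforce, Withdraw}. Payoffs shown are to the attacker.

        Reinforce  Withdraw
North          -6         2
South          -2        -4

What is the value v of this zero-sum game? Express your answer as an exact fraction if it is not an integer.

Row minima: North → -6, South → -4; maximin = -4.
Column maxima: Reinforce → -2, Withdraw → 2; minimax = -2.
-4 ≠ -2, so there is no saddle point; optimal play is mixed.
Let the attacker play North with probability p. Expected payoff against Reinforce: (-6)p + (-2)(1−p) = −4p − 2; against Withdraw: 2p + (-4)(1−p) = 6p − 4.
Setting these equal: −4p − 2 = 6p − 4 ⇒ −10p = -2 ⇒ p = 1/5, and the value is (-4)·(1/5) − 2 = -14/5.
For the defender: with q = P(Reinforce), equating North's and South's payoffs gives −8q + 2 = 2q − 4 ⇒ q = 3/5.

-14/5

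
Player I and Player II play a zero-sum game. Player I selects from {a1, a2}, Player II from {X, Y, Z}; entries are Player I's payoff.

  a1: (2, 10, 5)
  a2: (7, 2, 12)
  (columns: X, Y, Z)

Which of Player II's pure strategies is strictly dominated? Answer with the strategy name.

Z

X holds Player I's payoff strictly below Z in every row: 2 < 5, 7 < 12.
So Z is strictly dominated for Player II.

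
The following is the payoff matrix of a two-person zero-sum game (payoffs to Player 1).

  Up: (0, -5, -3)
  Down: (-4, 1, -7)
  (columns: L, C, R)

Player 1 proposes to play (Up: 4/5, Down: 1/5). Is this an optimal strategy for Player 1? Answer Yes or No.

Against L this mix gives (4/5)·0 + (1/5)·(-4) = -4/5.
Against C this mix gives (4/5)·(-5) + (1/5)·1 = -19/5.
Against R this mix gives (4/5)·(-3) + (1/5)·(-7) = -19/5.
All of Player 2's active replies (C, R) yield -19/5, and no column does worse for Player 1. The mix makes Player 2 indifferent and guarantees -19/5, so it is optimal.

Yes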